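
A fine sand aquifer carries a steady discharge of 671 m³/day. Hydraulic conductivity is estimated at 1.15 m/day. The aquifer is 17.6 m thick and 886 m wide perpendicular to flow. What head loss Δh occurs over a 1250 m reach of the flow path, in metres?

Cross-sectional area A = 886 × 17.6 = 15594 m².
From Q = K·A·i, i = Q / (K·A) = 671 / (1.150 × 15594) = 0.03742.
Head loss Δh = i · L = 0.03742 × 1250 = 46.77 m.

46.8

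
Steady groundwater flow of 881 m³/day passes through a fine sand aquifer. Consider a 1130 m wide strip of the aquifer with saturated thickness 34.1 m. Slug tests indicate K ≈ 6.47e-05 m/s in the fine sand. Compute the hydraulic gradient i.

0.00409

Convert K: 6.47e-05 m/s × 86400 = 5.590 m/day.
Cross-sectional area A = 1130 × 34.1 = 38533 m².
From Q = K·A·i, i = Q / (K·A) = 881 / (5.590 × 38533) = 0.004090.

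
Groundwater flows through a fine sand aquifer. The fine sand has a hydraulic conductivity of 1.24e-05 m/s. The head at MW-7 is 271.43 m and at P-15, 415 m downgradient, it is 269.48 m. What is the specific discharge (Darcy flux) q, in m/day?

0.00503

Convert K: 1.24e-05 m/s × 86400 = 1.071 m/day.
Hydraulic gradient i = (271.43 − 269.48) / 415 = 1.95 / 415 = 0.004699.
Specific discharge q = K · i = 1.071 × 0.004699 = 0.005034 m/day.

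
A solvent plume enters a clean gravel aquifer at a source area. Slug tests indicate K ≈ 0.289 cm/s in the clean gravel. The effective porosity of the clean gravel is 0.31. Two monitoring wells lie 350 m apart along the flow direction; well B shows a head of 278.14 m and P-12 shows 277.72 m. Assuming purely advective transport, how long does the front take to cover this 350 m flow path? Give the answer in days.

362

Convert K: 0.289 cm/s × 864 = 249.7 m/day.
Hydraulic gradient i = (278.14 − 277.72) / 350 = 0.42 / 350 = 0.001200.
Darcy flux q = K · i = 249.7 × 0.001200 = 0.2996 m/day.
Seepage velocity v = q / n_e = 0.2996 / 0.31 = 0.9666 m/day.
Travel time t = L / v = 350 / 0.9666 = 362.1 days.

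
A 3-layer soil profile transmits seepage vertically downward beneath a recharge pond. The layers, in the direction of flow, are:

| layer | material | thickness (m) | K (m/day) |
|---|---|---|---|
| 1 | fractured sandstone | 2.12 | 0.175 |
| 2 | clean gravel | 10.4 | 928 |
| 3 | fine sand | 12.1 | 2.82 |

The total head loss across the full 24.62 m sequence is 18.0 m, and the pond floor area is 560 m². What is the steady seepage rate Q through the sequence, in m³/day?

614

Flow is perpendicular to layering, so the layers act in series and the equivalent K is the thickness-weighted harmonic mean.
Total thickness L = 2.12 + 10.4 + 12.1 = 24.62 m.
Σ(b_i/K_i) = 2.12/0.175 + 10.4/928 + 12.1/2.82 = 16.42 d.
K_eq = L / Σ(b_i/K_i) = 24.62 / 16.42 = 1.500 m/day.
Q = K_eq · A · (Δh/L) = 1.500 × 560 × (18.0/24.62) = 614.0 m³/day.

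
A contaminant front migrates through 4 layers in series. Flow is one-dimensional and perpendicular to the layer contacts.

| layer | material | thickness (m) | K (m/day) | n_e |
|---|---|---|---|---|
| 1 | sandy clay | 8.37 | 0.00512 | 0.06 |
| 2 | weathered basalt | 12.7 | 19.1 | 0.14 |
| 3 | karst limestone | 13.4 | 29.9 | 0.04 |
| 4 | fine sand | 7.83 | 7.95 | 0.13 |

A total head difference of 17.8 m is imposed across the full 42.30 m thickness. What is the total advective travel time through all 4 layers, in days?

With flow normal to the layers, continuity requires the same specific discharge q through every layer.
Σ(b_i/K_i) = 8.37/0.00512 + 12.7/19.1 + 13.4/29.9 + 7.83/7.95 = 1637 d.
q = Δh / Σ(b_i/K_i) = 17.8 / 1637 = 0.01087 m/day.
In each layer the seepage velocity is v_i = q/n_i, so the layer transit time is t_i = b_i·n_i / q:
  layer 1 (sandy clay): t_1 = 8.37 × 0.06 / 0.01087 = 46.18 d
  layer 2 (weathered basalt): t_2 = 12.7 × 0.14 / 0.01087 = 163.5 d
  layer 3 (karst limestone): t_3 = 13.4 × 0.04 / 0.01087 = 49.29 d
  layer 4 (fine sand): t_4 = 7.83 × 0.13 / 0.01087 = 93.60 d
Total t = Σ t_i = 352.6 days.

353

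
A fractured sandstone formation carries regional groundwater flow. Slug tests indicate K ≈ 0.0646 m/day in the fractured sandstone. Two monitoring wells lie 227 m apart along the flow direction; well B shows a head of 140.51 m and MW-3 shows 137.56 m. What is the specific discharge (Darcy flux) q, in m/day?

0.000840

Hydraulic gradient i = (140.51 − 137.56) / 227 = 2.95 / 227 = 0.01300.
Specific discharge q = K · i = 0.06460 × 0.01300 = 0.0008395 m/day.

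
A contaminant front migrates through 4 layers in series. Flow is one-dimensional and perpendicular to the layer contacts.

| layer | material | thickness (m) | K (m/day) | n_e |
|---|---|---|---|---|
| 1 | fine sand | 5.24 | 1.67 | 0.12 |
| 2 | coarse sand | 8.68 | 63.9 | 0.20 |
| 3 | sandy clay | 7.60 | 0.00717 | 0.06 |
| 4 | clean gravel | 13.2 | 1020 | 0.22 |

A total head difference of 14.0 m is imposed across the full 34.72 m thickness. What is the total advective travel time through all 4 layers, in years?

1.19

With flow normal to the layers, continuity requires the same specific discharge q through every layer.
Σ(b_i/K_i) = 5.24/1.67 + 8.68/63.9 + 7.60/0.00717 + 13.2/1020 = 1063 d.
q = Δh / Σ(b_i/K_i) = 14.0 / 1063 = 0.01317 m/day.
In each layer the seepage velocity is v_i = q/n_i, so the layer transit time is t_i = b_i·n_i / q:
  layer 1 (fine sand): t_1 = 5.24 × 0.12 / 0.01317 = 47.76 d
  layer 2 (coarse sand): t_2 = 8.68 × 0.20 / 0.01317 = 131.8 d
  layer 3 (sandy clay): t_3 = 7.60 × 0.06 / 0.01317 = 34.63 d
  layer 4 (clean gravel): t_4 = 13.2 × 0.22 / 0.01317 = 220.6 d
Total t = Σ t_i = 434.8 days = 1.190 years.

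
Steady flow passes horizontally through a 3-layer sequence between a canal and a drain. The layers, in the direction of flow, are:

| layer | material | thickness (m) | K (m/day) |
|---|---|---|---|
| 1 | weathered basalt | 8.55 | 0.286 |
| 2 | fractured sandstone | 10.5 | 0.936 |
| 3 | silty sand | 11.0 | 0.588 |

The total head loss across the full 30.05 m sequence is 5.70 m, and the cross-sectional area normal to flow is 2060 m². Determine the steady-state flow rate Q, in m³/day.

Flow is perpendicular to layering, so the layers act in series and the equivalent K is the thickness-weighted harmonic mean.
Total thickness L = 8.55 + 10.5 + 11.0 = 30.05 m.
Σ(b_i/K_i) = 8.55/0.286 + 10.5/0.936 + 11.0/0.588 = 59.82 d.
K_eq = L / Σ(b_i/K_i) = 30.05 / 59.82 = 0.5023 m/day.
Q = K_eq · A · (Δh/L) = 0.5023 × 2060 × (5.70/30.05) = 196.3 m³/day.

196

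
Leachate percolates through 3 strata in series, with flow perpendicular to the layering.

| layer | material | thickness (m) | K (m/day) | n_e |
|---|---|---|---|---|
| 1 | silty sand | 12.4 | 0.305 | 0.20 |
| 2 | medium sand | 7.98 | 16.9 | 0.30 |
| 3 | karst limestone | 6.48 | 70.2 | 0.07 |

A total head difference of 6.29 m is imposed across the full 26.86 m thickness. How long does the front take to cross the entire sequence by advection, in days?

With flow normal to the layers, continuity requires the same specific discharge q through every layer.
Σ(b_i/K_i) = 12.4/0.305 + 7.98/16.9 + 6.48/70.2 = 41.22 d.
q = Δh / Σ(b_i/K_i) = 6.29 / 41.22 = 0.1526 m/day.
In each layer the seepage velocity is v_i = q/n_i, so the layer transit time is t_i = b_i·n_i / q:
  layer 1 (silty sand): t_1 = 12.4 × 0.20 / 0.1526 = 16.25 d
  layer 2 (medium sand): t_2 = 7.98 × 0.30 / 0.1526 = 15.69 d
  layer 3 (karst limestone): t_3 = 6.48 × 0.07 / 0.1526 = 2.973 d
Total t = Σ t_i = 34.91 days.

34.9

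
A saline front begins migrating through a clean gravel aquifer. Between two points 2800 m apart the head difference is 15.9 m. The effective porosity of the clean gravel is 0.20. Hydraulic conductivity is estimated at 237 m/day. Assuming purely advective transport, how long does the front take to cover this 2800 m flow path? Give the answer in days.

Hydraulic gradient i = Δh / L = 15.9 / 2800 = 0.005679.
Darcy flux q = K · i = 237.0 × 0.005679 = 1.346 m/day.
Seepage velocity v = q / n_e = 1.346 / 0.20 = 6.729 m/day.
Travel time t = L / v = 2800 / 6.729 = 416.1 days.

416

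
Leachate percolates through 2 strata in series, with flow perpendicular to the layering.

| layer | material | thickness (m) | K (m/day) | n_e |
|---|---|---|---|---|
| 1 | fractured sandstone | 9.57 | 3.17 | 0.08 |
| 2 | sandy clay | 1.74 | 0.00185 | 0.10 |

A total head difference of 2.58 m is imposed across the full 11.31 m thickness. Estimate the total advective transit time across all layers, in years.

With flow normal to the layers, continuity requires the same specific discharge q through every layer.
Σ(b_i/K_i) = 9.57/3.17 + 1.74/0.00185 = 943.6 d.
q = Δh / Σ(b_i/K_i) = 2.58 / 943.6 = 0.002734 m/day.
In each layer the seepage velocity is v_i = q/n_i, so the layer transit time is t_i = b_i·n_i / q:
  layer 1 (fractured sandstone): t_1 = 9.57 × 0.08 / 0.002734 = 280.0 d
  layer 2 (sandy clay): t_2 = 1.74 × 0.10 / 0.002734 = 63.64 d
Total t = Σ t_i = 343.6 days = 0.9408 years.

0.941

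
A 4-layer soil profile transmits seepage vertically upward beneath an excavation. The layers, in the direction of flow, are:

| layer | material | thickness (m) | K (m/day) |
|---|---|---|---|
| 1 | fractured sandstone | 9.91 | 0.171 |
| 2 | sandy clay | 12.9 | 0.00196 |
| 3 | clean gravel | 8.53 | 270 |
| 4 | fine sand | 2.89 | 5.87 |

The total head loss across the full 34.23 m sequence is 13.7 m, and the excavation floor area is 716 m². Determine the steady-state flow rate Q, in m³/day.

Flow is perpendicular to layering, so the layers act in series and the equivalent K is the thickness-weighted harmonic mean.
Total thickness L = 9.91 + 12.9 + 8.53 + 2.89 = 34.23 m.
Σ(b_i/K_i) = 9.91/0.171 + 12.9/0.00196 + 8.53/270 + 2.89/5.87 = 6640 d.
K_eq = L / Σ(b_i/K_i) = 34.23 / 6640 = 0.005155 m/day.
Q = K_eq · A · (Δh/L) = 0.005155 × 716 × (13.7/34.23) = 1.477 m³/day.

1.48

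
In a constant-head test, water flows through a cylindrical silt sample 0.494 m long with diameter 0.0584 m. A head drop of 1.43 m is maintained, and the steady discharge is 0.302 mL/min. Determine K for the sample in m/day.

0.0561

Cross-sectional area A = π·(d/2)² = π × (0.0584/2)² = 0.002679 m².
Convert discharge: 0.302 mL/min = 5.033e-09 m³/s.
Darcy's law rearranged: K = Q·L / (A·Δh) = 5.033e-09 × 0.494 / (0.002679 × 1.43) = 6.491e-07 m/s = 0.05608 m/day.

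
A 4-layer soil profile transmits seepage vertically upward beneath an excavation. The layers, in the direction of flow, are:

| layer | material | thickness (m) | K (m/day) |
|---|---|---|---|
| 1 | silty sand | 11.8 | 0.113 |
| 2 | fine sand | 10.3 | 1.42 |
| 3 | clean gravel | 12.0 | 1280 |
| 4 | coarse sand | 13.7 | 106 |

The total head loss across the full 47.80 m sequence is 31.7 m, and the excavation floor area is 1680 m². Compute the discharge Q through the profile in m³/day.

Flow is perpendicular to layering, so the layers act in series and the equivalent K is the thickness-weighted harmonic mean.
Total thickness L = 11.8 + 10.3 + 12.0 + 13.7 = 47.80 m.
Σ(b_i/K_i) = 11.8/0.113 + 10.3/1.42 + 12.0/1280 + 13.7/106 = 111.8 d.
K_eq = L / Σ(b_i/K_i) = 47.80 / 111.8 = 0.4275 m/day.
Q = K_eq · A · (Δh/L) = 0.4275 × 1680 × (31.7/47.80) = 476.3 m³/day.

476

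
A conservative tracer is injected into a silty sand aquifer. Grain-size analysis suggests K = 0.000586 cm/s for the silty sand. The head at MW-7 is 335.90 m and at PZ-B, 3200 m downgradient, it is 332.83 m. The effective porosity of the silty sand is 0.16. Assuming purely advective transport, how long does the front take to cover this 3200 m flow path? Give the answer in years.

2890

Convert K: 0.000586 cm/s × 864 = 0.5063 m/day.
Hydraulic gradient i = (335.90 − 332.83) / 3200 = 3.07 / 3200 = 0.0009594.
Darcy flux q = K · i = 0.5063 × 0.0009594 = 0.0004857 m/day.
Seepage velocity v = q / n_e = 0.0004857 / 0.16 = 0.003036 m/day.
Travel time t = L / v = 3200 / 0.003036 = 1.054e+06 days = 2886 years.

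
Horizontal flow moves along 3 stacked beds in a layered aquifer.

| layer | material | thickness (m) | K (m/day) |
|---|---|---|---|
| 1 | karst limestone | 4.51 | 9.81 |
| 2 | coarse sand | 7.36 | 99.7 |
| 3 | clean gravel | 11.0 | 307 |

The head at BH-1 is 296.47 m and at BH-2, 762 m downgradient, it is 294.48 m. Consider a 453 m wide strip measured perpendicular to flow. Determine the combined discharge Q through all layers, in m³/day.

4920

Flow is parallel to layering, so each bed carries its own Darcy discharge and the transmissivities add.
Σ(K_i·b_i) = 9.81×4.51 + 99.7×7.36 + 307×11.0 = 4155 m²/day.
Hydraulic gradient i = (296.47 − 294.48) / 762 = 1.99 / 762 = 0.002612.
Q = Σ(K_i·b_i) · W · i = 4155 × 453 × 0.002612 = 4916 m³/day.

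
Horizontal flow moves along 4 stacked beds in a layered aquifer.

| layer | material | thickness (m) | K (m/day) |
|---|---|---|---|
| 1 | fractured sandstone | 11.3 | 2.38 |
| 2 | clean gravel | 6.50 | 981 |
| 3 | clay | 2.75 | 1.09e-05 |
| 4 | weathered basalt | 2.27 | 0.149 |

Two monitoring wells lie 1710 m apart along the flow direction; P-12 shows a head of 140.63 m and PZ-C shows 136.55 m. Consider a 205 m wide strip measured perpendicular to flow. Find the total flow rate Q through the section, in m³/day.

3130

Flow is parallel to layering, so each bed carries its own Darcy discharge and the transmissivities add.
Σ(K_i·b_i) = 2.38×11.3 + 981×6.50 + 1.09e-05×2.75 + 0.149×2.27 = 6404 m²/day.
Hydraulic gradient i = (140.63 − 136.55) / 1710 = 4.08 / 1710 = 0.002386.
Q = Σ(K_i·b_i) · W · i = 6404 × 205 × 0.002386 = 3132 m³/day.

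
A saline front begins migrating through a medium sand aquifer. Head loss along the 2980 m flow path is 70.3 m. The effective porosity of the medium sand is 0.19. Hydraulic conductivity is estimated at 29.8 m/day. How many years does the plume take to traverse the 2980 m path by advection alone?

Hydraulic gradient i = Δh / L = 70.3 / 2980 = 0.02359.
Darcy flux q = K · i = 29.80 × 0.02359 = 0.7030 m/day.
Seepage velocity v = q / n_e = 0.7030 / 0.19 = 3.700 m/day.
Travel time t = L / v = 2980 / 3.700 = 805.4 days = 2.205 years.

2.21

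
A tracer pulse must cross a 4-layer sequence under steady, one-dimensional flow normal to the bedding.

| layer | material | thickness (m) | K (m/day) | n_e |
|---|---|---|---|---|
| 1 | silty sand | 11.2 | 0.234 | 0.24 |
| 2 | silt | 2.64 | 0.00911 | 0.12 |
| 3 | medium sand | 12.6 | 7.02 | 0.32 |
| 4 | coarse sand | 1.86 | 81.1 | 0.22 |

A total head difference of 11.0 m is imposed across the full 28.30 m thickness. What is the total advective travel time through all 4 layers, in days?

230

With flow normal to the layers, continuity requires the same specific discharge q through every layer.
Σ(b_i/K_i) = 11.2/0.234 + 2.64/0.00911 + 12.6/7.02 + 1.86/81.1 = 339.5 d.
q = Δh / Σ(b_i/K_i) = 11.0 / 339.5 = 0.03240 m/day.
In each layer the seepage velocity is v_i = q/n_i, so the layer transit time is t_i = b_i·n_i / q:
  layer 1 (silty sand): t_1 = 11.2 × 0.24 / 0.03240 = 82.95 d
  layer 2 (silt): t_2 = 2.64 × 0.12 / 0.03240 = 9.777 d
  layer 3 (medium sand): t_3 = 12.6 × 0.32 / 0.03240 = 124.4 d
  layer 4 (coarse sand): t_4 = 1.86 × 0.22 / 0.03240 = 12.63 d
Total t = Σ t_i = 229.8 days.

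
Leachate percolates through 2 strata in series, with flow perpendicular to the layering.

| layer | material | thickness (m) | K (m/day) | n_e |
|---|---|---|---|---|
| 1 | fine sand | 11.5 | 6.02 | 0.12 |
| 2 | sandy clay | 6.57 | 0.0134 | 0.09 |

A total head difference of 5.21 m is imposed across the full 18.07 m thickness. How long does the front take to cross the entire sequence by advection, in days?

With flow normal to the layers, continuity requires the same specific discharge q through every layer.
Σ(b_i/K_i) = 11.5/6.02 + 6.57/0.0134 = 492.2 d.
q = Δh / Σ(b_i/K_i) = 5.21 / 492.2 = 0.01058 m/day.
In each layer the seepage velocity is v_i = q/n_i, so the layer transit time is t_i = b_i·n_i / q:
  layer 1 (fine sand): t_1 = 11.5 × 0.12 / 0.01058 = 130.4 d
  layer 2 (sandy clay): t_2 = 6.57 × 0.09 / 0.01058 = 55.86 d
Total t = Σ t_i = 186.2 days.

186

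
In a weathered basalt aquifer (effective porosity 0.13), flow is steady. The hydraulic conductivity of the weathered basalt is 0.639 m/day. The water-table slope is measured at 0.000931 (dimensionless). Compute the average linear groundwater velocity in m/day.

Hydraulic gradient i = 0.000931.
Darcy flux q = K · i = 0.6390 × 0.0009310 = 0.0005949 m/day.
Seepage velocity v = q / n_e = 0.0005949 / 0.13 = 0.004576 m/day.

0.00458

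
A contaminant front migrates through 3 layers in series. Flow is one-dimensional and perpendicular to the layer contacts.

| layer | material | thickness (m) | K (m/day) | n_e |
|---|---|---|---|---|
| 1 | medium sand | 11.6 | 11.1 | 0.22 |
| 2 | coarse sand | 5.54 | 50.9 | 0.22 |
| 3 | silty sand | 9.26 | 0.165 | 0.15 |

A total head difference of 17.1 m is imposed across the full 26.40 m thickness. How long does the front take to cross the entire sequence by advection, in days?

17.3

With flow normal to the layers, continuity requires the same specific discharge q through every layer.
Σ(b_i/K_i) = 11.6/11.1 + 5.54/50.9 + 9.26/0.165 = 57.28 d.
q = Δh / Σ(b_i/K_i) = 17.1 / 57.28 = 0.2986 m/day.
In each layer the seepage velocity is v_i = q/n_i, so the layer transit time is t_i = b_i·n_i / q:
  layer 1 (medium sand): t_1 = 11.6 × 0.22 / 0.2986 = 8.548 d
  layer 2 (coarse sand): t_2 = 5.54 × 0.22 / 0.2986 = 4.082 d
  layer 3 (silty sand): t_3 = 9.26 × 0.15 / 0.2986 = 4.652 d
Total t = Σ t_i = 17.28 days.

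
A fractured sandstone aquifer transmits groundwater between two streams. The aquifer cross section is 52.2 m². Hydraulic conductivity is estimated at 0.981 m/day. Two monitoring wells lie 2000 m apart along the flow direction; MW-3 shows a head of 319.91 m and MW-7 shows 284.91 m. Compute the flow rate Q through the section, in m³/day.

Hydraulic gradient i = (319.91 − 284.91) / 2000 = 35 / 2000 = 0.01750.
Darcy's law: Q = K · A · i = 0.9810 × 52.20 × 0.01750 = 0.8961 m³/day.

0.896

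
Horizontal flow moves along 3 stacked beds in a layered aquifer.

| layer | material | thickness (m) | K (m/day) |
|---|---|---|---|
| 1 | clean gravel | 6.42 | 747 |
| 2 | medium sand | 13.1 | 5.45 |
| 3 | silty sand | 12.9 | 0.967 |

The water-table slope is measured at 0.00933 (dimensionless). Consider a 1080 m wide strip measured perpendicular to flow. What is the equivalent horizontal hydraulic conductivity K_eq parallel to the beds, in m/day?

Flow is parallel to layering, so each bed carries its own Darcy discharge and the transmissivities add.
Σ(K_i·b_i) = 747×6.42 + 5.45×13.1 + 0.967×12.9 = 4880 m²/day.
Total thickness b = 32.42 m, so K_eq = Σ(K_i·b_i)/b = 150.5 m/day.

151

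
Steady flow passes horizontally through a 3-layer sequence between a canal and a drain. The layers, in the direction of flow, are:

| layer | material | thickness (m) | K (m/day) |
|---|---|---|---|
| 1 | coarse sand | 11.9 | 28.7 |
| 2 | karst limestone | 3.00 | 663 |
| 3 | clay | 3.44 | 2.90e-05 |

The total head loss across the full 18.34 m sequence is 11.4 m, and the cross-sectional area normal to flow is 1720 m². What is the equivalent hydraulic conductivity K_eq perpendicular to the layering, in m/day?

0.000155

Flow is perpendicular to layering, so the layers act in series and the equivalent K is the thickness-weighted harmonic mean.
Total thickness L = 11.9 + 3.00 + 3.44 = 18.34 m.
Σ(b_i/K_i) = 11.9/28.7 + 3.00/663 + 3.44/2.90e-05 = 1.186e+05 d.
K_eq = L / Σ(b_i/K_i) = 18.34 / 1.186e+05 = 0.0001546 m/day.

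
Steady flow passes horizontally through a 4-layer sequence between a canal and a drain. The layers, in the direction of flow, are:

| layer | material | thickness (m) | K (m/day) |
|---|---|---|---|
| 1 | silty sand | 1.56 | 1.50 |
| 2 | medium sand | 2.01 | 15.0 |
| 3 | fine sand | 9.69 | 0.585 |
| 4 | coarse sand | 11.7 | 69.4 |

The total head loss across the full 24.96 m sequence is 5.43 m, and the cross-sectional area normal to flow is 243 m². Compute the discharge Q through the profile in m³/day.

73.7

Flow is perpendicular to layering, so the layers act in series and the equivalent K is the thickness-weighted harmonic mean.
Total thickness L = 1.56 + 2.01 + 9.69 + 11.7 = 24.96 m.
Σ(b_i/K_i) = 1.56/1.50 + 2.01/15.0 + 9.69/0.585 + 11.7/69.4 = 17.91 d.
K_eq = L / Σ(b_i/K_i) = 24.96 / 17.91 = 1.394 m/day.
Q = K_eq · A · (Δh/L) = 1.394 × 243 × (5.43/24.96) = 73.69 m³/day.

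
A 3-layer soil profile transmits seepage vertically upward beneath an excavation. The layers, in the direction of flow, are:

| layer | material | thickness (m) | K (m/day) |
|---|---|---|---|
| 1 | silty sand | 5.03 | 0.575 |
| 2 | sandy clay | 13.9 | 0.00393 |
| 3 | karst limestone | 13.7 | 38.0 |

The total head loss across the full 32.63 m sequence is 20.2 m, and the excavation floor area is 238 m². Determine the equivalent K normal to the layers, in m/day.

0.00920

Flow is perpendicular to layering, so the layers act in series and the equivalent K is the thickness-weighted harmonic mean.
Total thickness L = 5.03 + 13.9 + 13.7 = 32.63 m.
Σ(b_i/K_i) = 5.03/0.575 + 13.9/0.00393 + 13.7/38.0 = 3546 d.
K_eq = L / Σ(b_i/K_i) = 32.63 / 3546 = 0.009202 m/day.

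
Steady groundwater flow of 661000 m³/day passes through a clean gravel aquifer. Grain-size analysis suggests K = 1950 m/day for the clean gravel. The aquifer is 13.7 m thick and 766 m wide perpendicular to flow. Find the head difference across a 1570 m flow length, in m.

50.7

Cross-sectional area A = 766 × 13.7 = 10494 m².
From Q = K·A·i, i = Q / (K·A) = 661000 / (1950 × 10494) = 0.03230.
Head loss Δh = i · L = 0.03230 × 1570 = 50.71 m.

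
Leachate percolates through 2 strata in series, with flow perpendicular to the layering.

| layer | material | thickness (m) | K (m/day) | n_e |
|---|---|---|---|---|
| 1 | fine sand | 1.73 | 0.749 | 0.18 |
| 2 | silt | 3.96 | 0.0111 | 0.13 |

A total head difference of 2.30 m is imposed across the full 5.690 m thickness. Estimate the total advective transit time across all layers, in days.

129

With flow normal to the layers, continuity requires the same specific discharge q through every layer.
Σ(b_i/K_i) = 1.73/0.749 + 3.96/0.0111 = 359.1 d.
q = Δh / Σ(b_i/K_i) = 2.30 / 359.1 = 0.006405 m/day.
In each layer the seepage velocity is v_i = q/n_i, so the layer transit time is t_i = b_i·n_i / q:
  layer 1 (fine sand): t_1 = 1.73 × 0.18 / 0.006405 = 48.61 d
  layer 2 (silt): t_2 = 3.96 × 0.13 / 0.006405 = 80.37 d
Total t = Σ t_i = 129.0 days.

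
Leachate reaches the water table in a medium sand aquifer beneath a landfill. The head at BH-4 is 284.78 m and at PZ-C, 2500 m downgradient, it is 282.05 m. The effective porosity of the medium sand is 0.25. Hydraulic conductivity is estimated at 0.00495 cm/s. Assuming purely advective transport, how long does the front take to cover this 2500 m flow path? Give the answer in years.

Convert K: 0.00495 cm/s × 864 = 4.277 m/day.
Hydraulic gradient i = (284.78 − 282.05) / 2500 = 2.73 / 2500 = 0.001092.
Darcy flux q = K · i = 4.277 × 0.001092 = 0.004670 m/day.
Seepage velocity v = q / n_e = 0.004670 / 0.25 = 0.01868 m/day.
Travel time t = L / v = 2500 / 0.01868 = 1.338e+05 days = 366.4 years.

366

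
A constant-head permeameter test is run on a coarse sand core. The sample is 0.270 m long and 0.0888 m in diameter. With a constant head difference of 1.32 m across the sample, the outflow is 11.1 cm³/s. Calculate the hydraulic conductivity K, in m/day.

31.7

Cross-sectional area A = π·(d/2)² = π × (0.0888/2)² = 0.006193 m².
Convert discharge: 11.1 cm³/s = 1.110e-05 m³/s.
Darcy's law rearranged: K = Q·L / (A·Δh) = 1.110e-05 × 0.270 / (0.006193 × 1.32) = 0.0003666 m/s = 31.67 m/day.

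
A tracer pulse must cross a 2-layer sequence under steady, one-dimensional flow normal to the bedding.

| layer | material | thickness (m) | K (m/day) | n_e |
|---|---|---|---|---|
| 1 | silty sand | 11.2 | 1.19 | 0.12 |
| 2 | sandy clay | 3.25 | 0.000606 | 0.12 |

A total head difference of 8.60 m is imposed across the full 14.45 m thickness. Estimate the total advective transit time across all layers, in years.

2.97

With flow normal to the layers, continuity requires the same specific discharge q through every layer.
Σ(b_i/K_i) = 11.2/1.19 + 3.25/0.000606 = 5372 d.
q = Δh / Σ(b_i/K_i) = 8.60 / 5372 = 0.001601 m/day.
In each layer the seepage velocity is v_i = q/n_i, so the layer transit time is t_i = b_i·n_i / q:
  layer 1 (silty sand): t_1 = 11.2 × 0.12 / 0.001601 = 839.6 d
  layer 2 (sandy clay): t_2 = 3.25 × 0.12 / 0.001601 = 243.6 d
Total t = Σ t_i = 1083 days = 2.966 years.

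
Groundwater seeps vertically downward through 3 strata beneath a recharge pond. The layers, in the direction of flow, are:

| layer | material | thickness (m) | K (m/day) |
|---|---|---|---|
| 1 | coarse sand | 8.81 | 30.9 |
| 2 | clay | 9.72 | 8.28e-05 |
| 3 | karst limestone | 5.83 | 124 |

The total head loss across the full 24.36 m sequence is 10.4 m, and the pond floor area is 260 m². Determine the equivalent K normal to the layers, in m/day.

Flow is perpendicular to layering, so the layers act in series and the equivalent K is the thickness-weighted harmonic mean.
Total thickness L = 8.81 + 9.72 + 5.83 = 24.36 m.
Σ(b_i/K_i) = 8.81/30.9 + 9.72/8.28e-05 + 5.83/124 = 1.174e+05 d.
K_eq = L / Σ(b_i/K_i) = 24.36 / 1.174e+05 = 0.0002075 m/day.

0.000208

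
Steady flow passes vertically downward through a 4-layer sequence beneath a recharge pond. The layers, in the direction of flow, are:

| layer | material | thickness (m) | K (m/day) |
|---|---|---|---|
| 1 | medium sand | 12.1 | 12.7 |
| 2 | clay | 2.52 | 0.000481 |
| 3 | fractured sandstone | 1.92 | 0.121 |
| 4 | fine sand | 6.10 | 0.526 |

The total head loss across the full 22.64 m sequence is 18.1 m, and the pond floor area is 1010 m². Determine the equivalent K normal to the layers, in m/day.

0.00430

Flow is perpendicular to layering, so the layers act in series and the equivalent K is the thickness-weighted harmonic mean.
Total thickness L = 12.1 + 2.52 + 1.92 + 6.10 = 22.64 m.
Σ(b_i/K_i) = 12.1/12.7 + 2.52/0.000481 + 1.92/0.121 + 6.10/0.526 = 5268 d.
K_eq = L / Σ(b_i/K_i) = 22.64 / 5268 = 0.004298 m/day.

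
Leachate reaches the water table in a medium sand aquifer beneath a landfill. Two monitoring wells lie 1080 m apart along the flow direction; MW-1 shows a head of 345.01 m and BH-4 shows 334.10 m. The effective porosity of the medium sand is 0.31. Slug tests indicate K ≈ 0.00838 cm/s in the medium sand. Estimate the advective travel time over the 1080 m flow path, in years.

12.5

Convert K: 0.00838 cm/s × 864 = 7.240 m/day.
Hydraulic gradient i = (345.01 − 334.10) / 1080 = 10.91 / 1080 = 0.01010.
Darcy flux q = K · i = 7.240 × 0.01010 = 0.07314 m/day.
Seepage velocity v = q / n_e = 0.07314 / 0.31 = 0.2359 m/day.
Travel time t = L / v = 1080 / 0.2359 = 4577 days = 12.53 years.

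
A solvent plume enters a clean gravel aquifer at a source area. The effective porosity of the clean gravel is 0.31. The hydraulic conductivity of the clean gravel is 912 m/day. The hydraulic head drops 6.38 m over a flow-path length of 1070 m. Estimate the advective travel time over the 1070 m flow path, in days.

Hydraulic gradient i = Δh / L = 6.38 / 1070 = 0.005963.
Darcy flux q = K · i = 912.0 × 0.005963 = 5.438 m/day.
Seepage velocity v = q / n_e = 5.438 / 0.31 = 17.54 m/day.
Travel time t = L / v = 1070 / 17.54 = 61.00 days.

61.0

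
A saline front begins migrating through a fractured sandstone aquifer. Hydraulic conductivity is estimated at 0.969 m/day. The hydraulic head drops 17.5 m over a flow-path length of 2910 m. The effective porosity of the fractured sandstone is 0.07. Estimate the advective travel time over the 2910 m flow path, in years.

Hydraulic gradient i = Δh / L = 17.5 / 2910 = 0.006014.
Darcy flux q = K · i = 0.9690 × 0.006014 = 0.005827 m/day.
Seepage velocity v = q / n_e = 0.005827 / 0.07 = 0.08325 m/day.
Travel time t = L / v = 2910 / 0.08325 = 34956 days = 95.70 years.

95.7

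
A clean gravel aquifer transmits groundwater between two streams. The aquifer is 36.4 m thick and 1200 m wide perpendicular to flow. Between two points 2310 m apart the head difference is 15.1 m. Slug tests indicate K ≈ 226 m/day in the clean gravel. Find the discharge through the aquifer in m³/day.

64500

Cross-sectional area A = 1200 × 36.4 = 43680 m².
Hydraulic gradient i = Δh / L = 15.1 / 2310 = 0.006537.
Darcy's law: Q = K · A · i = 226.0 × 43680 × 0.006537 = 64529 m³/day.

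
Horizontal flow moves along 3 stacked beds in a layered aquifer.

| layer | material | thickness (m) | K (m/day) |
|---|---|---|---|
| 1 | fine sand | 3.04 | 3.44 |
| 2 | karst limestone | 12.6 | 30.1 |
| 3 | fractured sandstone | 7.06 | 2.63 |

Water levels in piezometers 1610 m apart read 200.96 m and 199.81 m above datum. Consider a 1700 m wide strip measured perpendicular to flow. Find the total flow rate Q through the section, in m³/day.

Flow is parallel to layering, so each bed carries its own Darcy discharge and the transmissivities add.
Σ(K_i·b_i) = 3.44×3.04 + 30.1×12.6 + 2.63×7.06 = 408.3 m²/day.
Hydraulic gradient i = (200.96 − 199.81) / 1610 = 1.15 / 1610 = 0.0007143.
Q = Σ(K_i·b_i) · W · i = 408.3 × 1700 × 0.0007143 = 495.8 m³/day.

496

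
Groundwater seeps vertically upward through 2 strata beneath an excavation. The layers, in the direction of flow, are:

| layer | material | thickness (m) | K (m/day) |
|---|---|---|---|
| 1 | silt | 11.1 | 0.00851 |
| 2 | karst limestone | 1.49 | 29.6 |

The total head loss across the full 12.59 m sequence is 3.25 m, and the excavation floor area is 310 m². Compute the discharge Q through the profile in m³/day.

Flow is perpendicular to layering, so the layers act in series and the equivalent K is the thickness-weighted harmonic mean.
Total thickness L = 11.1 + 1.49 = 12.59 m.
Σ(b_i/K_i) = 11.1/0.00851 + 1.49/29.6 = 1304 d.
K_eq = L / Σ(b_i/K_i) = 12.59 / 1304 = 0.009652 m/day.
Q = K_eq · A · (Δh/L) = 0.009652 × 310 × (3.25/12.59) = 0.7724 m³/day.

0.772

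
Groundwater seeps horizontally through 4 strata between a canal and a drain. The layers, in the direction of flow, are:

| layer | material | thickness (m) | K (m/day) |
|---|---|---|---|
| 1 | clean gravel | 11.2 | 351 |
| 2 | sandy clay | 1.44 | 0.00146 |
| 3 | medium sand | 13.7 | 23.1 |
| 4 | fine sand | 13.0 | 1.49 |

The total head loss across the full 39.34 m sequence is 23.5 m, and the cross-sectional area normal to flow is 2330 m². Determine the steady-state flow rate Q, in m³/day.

Flow is perpendicular to layering, so the layers act in series and the equivalent K is the thickness-weighted harmonic mean.
Total thickness L = 11.2 + 1.44 + 13.7 + 13.0 = 39.34 m.
Σ(b_i/K_i) = 11.2/351 + 1.44/0.00146 + 13.7/23.1 + 13.0/1.49 = 995.7 d.
K_eq = L / Σ(b_i/K_i) = 39.34 / 995.7 = 0.03951 m/day.
Q = K_eq · A · (Δh/L) = 0.03951 × 2330 × (23.5/39.34) = 54.99 m³/day.

55.0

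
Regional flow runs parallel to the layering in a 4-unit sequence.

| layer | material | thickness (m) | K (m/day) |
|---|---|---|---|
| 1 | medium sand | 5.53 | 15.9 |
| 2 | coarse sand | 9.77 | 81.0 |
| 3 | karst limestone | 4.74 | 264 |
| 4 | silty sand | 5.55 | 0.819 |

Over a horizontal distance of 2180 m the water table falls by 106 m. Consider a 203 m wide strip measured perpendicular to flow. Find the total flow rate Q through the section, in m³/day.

21100

Flow is parallel to layering, so each bed carries its own Darcy discharge and the transmissivities add.
Σ(K_i·b_i) = 15.9×5.53 + 81.0×9.77 + 264×4.74 + 0.819×5.55 = 2135 m²/day.
Hydraulic gradient i = Δh / L = 106 / 2180 = 0.04862.
Q = Σ(K_i·b_i) · W · i = 2135 × 203 × 0.04862 = 21076 m³/day.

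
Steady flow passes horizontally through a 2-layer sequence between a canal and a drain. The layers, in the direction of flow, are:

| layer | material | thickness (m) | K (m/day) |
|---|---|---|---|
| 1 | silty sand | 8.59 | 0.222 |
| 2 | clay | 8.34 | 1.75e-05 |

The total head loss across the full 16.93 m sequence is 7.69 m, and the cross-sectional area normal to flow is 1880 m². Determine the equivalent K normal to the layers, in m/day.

3.55e-05

Flow is perpendicular to layering, so the layers act in series and the equivalent K is the thickness-weighted harmonic mean.
Total thickness L = 8.59 + 8.34 = 16.93 m.
Σ(b_i/K_i) = 8.59/0.222 + 8.34/1.75e-05 = 4.766e+05 d.
K_eq = L / Σ(b_i/K_i) = 16.93 / 4.766e+05 = 3.552e-05 m/day.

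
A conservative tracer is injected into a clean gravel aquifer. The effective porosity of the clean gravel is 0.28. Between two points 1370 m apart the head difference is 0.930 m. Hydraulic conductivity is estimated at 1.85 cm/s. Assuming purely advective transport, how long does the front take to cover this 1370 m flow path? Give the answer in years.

0.968

Convert K: 1.85 cm/s × 864 = 1598 m/day.
Hydraulic gradient i = Δh / L = 0.930 / 1370 = 0.0006788.
Darcy flux q = K · i = 1598 × 0.0006788 = 1.085 m/day.
Seepage velocity v = q / n_e = 1.085 / 0.28 = 3.875 m/day.
Travel time t = L / v = 1370 / 3.875 = 353.5 days = 0.9679 years.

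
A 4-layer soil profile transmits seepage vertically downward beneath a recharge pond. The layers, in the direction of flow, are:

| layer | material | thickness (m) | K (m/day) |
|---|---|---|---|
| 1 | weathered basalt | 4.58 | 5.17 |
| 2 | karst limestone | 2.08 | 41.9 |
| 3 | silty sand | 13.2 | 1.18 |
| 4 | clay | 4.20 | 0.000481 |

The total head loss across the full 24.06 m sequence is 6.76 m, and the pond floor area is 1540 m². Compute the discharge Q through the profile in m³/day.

Flow is perpendicular to layering, so the layers act in series and the equivalent K is the thickness-weighted harmonic mean.
Total thickness L = 4.58 + 2.08 + 13.2 + 4.20 = 24.06 m.
Σ(b_i/K_i) = 4.58/5.17 + 2.08/41.9 + 13.2/1.18 + 4.20/0.000481 = 8744 d.
K_eq = L / Σ(b_i/K_i) = 24.06 / 8744 = 0.002752 m/day.
Q = K_eq · A · (Δh/L) = 0.002752 × 1540 × (6.76/24.06) = 1.191 m³/day.

1.19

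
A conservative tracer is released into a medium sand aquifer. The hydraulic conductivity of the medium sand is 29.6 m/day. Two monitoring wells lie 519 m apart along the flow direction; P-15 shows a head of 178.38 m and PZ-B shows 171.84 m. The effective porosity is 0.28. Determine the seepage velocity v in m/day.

Hydraulic gradient i = (178.38 − 171.84) / 519 = 6.54 / 519 = 0.01260.
Darcy flux q = K · i = 29.60 × 0.01260 = 0.3730 m/day.
Seepage velocity v = q / n_e = 0.3730 / 0.28 = 1.332 m/day.

1.33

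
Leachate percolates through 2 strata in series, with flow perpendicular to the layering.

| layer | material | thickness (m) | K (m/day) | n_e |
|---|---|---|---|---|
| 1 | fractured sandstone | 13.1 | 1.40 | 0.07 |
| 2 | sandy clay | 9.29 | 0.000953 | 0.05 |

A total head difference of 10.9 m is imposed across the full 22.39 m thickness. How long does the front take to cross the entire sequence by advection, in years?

3.39

With flow normal to the layers, continuity requires the same specific discharge q through every layer.
Σ(b_i/K_i) = 13.1/1.40 + 9.29/0.000953 = 9758 d.
q = Δh / Σ(b_i/K_i) = 10.9 / 9758 = 0.001117 m/day.
In each layer the seepage velocity is v_i = q/n_i, so the layer transit time is t_i = b_i·n_i / q:
  layer 1 (fractured sandstone): t_1 = 13.1 × 0.07 / 0.001117 = 820.9 d
  layer 2 (sandy clay): t_2 = 9.29 × 0.05 / 0.001117 = 415.8 d
Total t = Σ t_i = 1237 days = 3.386 years.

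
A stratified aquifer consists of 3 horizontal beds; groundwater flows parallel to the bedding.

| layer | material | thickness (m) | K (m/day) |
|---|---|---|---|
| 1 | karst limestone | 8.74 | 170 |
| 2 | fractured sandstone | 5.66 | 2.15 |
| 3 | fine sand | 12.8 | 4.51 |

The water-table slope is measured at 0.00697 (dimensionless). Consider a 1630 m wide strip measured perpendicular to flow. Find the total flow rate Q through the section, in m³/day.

17700

Flow is parallel to layering, so each bed carries its own Darcy discharge and the transmissivities add.
Σ(K_i·b_i) = 170×8.74 + 2.15×5.66 + 4.51×12.8 = 1556 m²/day.
Hydraulic gradient i = 0.00697.
Q = Σ(K_i·b_i) · W · i = 1556 × 1630 × 0.006970 = 17674 m³/day.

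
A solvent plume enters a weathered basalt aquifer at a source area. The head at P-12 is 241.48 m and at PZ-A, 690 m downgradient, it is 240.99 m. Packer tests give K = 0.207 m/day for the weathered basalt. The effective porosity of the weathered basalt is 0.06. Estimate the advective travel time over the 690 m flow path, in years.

771

Hydraulic gradient i = (241.48 − 240.99) / 690 = 0.49 / 690 = 0.0007101.
Darcy flux q = K · i = 0.2070 × 0.0007101 = 0.0001470 m/day.
Seepage velocity v = q / n_e = 0.0001470 / 0.06 = 0.002450 m/day.
Travel time t = L / v = 690 / 0.002450 = 2.816e+05 days = 771.1 years.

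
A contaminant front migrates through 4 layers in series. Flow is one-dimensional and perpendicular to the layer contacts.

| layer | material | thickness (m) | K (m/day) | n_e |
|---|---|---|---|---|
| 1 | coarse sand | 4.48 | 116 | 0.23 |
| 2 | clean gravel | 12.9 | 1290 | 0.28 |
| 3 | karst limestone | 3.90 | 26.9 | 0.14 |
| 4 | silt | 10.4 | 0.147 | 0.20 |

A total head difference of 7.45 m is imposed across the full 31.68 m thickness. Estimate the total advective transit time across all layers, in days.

69.2

With flow normal to the layers, continuity requires the same specific discharge q through every layer.
Σ(b_i/K_i) = 4.48/116 + 12.9/1290 + 3.90/26.9 + 10.4/0.147 = 70.94 d.
q = Δh / Σ(b_i/K_i) = 7.45 / 70.94 = 0.1050 m/day.
In each layer the seepage velocity is v_i = q/n_i, so the layer transit time is t_i = b_i·n_i / q:
  layer 1 (coarse sand): t_1 = 4.48 × 0.23 / 0.1050 = 9.812 d
  layer 2 (clean gravel): t_2 = 12.9 × 0.28 / 0.1050 = 34.39 d
  layer 3 (karst limestone): t_3 = 3.90 × 0.14 / 0.1050 = 5.199 d
  layer 4 (silt): t_4 = 10.4 × 0.20 / 0.1050 = 19.81 d
Total t = Σ t_i = 69.21 days.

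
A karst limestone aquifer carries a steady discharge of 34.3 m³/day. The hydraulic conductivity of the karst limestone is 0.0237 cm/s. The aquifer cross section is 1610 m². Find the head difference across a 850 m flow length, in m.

Convert K: 0.0237 cm/s × 864 = 20.48 m/day.
From Q = K·A·i, i = Q / (K·A) = 34.3 / (20.48 × 1610) = 0.001040.
Head loss Δh = i · L = 0.001040 × 850 = 0.8844 m.

0.884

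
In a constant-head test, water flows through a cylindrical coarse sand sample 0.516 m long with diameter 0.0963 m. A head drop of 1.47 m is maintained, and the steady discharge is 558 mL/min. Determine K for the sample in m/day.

38.7

Cross-sectional area A = π·(d/2)² = π × (0.0963/2)² = 0.007284 m².
Convert discharge: 558 mL/min = 9.300e-06 m³/s.
Darcy's law rearranged: K = Q·L / (A·Δh) = 9.300e-06 × 0.516 / (0.007284 × 1.47) = 0.0004482 m/s = 38.72 m/day.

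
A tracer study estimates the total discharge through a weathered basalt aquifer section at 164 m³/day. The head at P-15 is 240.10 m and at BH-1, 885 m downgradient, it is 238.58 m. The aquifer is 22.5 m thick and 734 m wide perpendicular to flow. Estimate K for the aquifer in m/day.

Cross-sectional area A = 734 × 22.5 = 16515 m².
Hydraulic gradient i = (240.10 − 238.58) / 885 = 1.52 / 885 = 0.001718.
From Q = K·A·i, K = Q / (A·i) = 164 / (16515 × 0.001718) = 5.782 m/day.

5.78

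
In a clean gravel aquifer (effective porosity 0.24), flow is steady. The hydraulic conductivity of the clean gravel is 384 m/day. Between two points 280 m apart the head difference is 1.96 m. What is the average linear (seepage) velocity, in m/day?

Hydraulic gradient i = Δh / L = 1.96 / 280 = 0.007000.
Darcy flux q = K · i = 384.0 × 0.007000 = 2.688 m/day.
Seepage velocity v = q / n_e = 2.688 / 0.24 = 11.20 m/day.

11.2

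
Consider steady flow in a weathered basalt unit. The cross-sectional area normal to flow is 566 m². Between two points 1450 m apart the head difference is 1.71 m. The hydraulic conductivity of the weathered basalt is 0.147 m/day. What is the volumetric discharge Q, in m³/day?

Hydraulic gradient i = Δh / L = 1.71 / 1450 = 0.001179.
Darcy's law: Q = K · A · i = 0.1470 × 566.0 × 0.001179 = 0.09812 m³/day.

0.0981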